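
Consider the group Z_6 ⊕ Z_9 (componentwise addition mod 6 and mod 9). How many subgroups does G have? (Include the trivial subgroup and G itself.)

|G| = 54, so by Lagrange every subgroup order divides 54. Divisors: 1, 2, 3, 6, 9, 18, 27, 54.
Subgroups by order — order 1: 1; order 2: 1; order 3: 4; order 6: 4; order 9: 4; order 18: 4; order 27: 1; order 54: 1.
Total: 1 + 1 + 4 + 4 + 4 + 4 + 1 + 1 = 20.

20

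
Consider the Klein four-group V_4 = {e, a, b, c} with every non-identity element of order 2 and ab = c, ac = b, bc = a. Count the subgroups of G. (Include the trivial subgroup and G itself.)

|G| = 4, so by Lagrange every subgroup order divides 4. Divisors: 1, 2, 4.
Subgroups by order — order 1: 1; order 2: 3; order 4: 1.
Total: 1 + 3 + 1 = 5.

5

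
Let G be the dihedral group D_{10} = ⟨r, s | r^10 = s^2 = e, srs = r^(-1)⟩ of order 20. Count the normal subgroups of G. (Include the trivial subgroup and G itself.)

G has 22 subgroups. Checking conjugation-invariance by order — order 1: 1/1 normal; order 2: 1/11 normal; order 4: 0/5 normal; order 5: 1/1 normal; order 10: 3/3 normal; order 20: 1/1 normal.
Total normal subgroups: 7.

7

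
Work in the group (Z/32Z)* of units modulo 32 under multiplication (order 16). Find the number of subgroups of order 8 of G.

3

|G| = 16 and 8 | 16, so subgroups of order 8 are possible by Lagrange.
The subgroups of order 8 are: {1, 3, 9, 11, 17, 19, 25, 27}; {1, 5, 9, 13, 17, 21, 25, 29}; {1, 7, 9, 15, 17, 23, 25, 31}.
So G has 3 subgroups of order 8.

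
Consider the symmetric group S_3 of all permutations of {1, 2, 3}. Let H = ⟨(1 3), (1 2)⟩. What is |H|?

|⟨(1 3)⟩| = 2 and |⟨(1 2)⟩| = 2, so |H| is a multiple of lcm(2, 2) = 2 and divides |G| = 6.
Closing {(1 3), (1 2)} under the group operation gives all of G, so |H| = 6.

6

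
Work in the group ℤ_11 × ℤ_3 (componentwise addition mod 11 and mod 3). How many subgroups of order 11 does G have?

|G| = 33 and 11 | 33, so subgroups of order 11 are possible by Lagrange.
The subgroups of order 11 are: {(0,0), (1,0), (2,0), (3,0), (4,0), (5,0), (6,0), (7,0), (8,0), (9,0), (10,0)}.
So G has 1 subgroup of order 11.

1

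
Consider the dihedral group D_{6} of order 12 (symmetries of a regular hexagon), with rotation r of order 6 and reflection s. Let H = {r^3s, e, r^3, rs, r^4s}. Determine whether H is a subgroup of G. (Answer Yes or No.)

|H| = 5 does not divide |G| = 12, so by Lagrange H is not a subgroup.

No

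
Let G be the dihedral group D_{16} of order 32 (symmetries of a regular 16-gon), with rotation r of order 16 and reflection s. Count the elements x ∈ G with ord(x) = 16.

8

The elements of order 16 are: r, r^3, r^5, r^7, r^9, r^11, r^13, r^15.
That's 8.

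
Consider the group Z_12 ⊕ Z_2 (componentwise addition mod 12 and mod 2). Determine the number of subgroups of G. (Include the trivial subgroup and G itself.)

|G| = 24, so by Lagrange every subgroup order divides 24. Divisors: 1, 2, 3, 4, 6, 8, 12, 24.
Subgroups by order — order 1: 1; order 2: 3; order 3: 1; order 4: 3; order 6: 3; order 8: 1; order 12: 3; order 24: 1.
Total: 1 + 3 + 1 + 3 + 3 + 1 + 3 + 1 = 16.

16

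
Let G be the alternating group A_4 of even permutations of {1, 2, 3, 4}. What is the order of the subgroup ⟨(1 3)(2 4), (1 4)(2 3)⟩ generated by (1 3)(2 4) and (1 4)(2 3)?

|⟨(1 3)(2 4)⟩| = 2 and |⟨(1 4)(2 3)⟩| = 2, so |H| is a multiple of lcm(2, 2) = 2 and divides |G| = 12.
Closing under the operation: H = {e, (1 2)(3 4), (1 3)(2 4), (1 4)(2 3)}, so |H| = 4.

4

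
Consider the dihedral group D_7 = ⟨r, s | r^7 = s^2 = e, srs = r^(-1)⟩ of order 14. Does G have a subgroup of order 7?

7 | 14. A subgroup of order 7 is {e, r, r^2, r^3, r^4, r^5, r^6}.

Yes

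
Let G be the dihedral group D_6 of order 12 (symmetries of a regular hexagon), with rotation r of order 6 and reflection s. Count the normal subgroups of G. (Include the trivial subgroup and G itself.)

7

G has 16 subgroups. Checking conjugation-invariance by order — order 1: 1/1 normal; order 2: 1/7 normal; order 3: 1/1 normal; order 4: 0/3 normal; order 6: 3/3 normal; order 12: 1/1 normal.
Total normal subgroups: 7.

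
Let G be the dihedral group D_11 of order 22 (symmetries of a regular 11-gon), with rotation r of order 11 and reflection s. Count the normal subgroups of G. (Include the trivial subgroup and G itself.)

G has 14 subgroups. Checking conjugation-invariance by order — order 1: 1/1 normal; order 2: 0/11 normal; order 11: 1/1 normal; order 22: 1/1 normal.
Total normal subgroups: 3.

3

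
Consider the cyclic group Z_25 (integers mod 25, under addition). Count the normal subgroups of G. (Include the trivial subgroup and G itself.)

G is abelian, so every subgroup is normal.
G has 3 subgroups in total, hence 3 normal subgroups.

3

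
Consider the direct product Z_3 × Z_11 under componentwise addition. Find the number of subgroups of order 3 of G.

|G| = 33 and 3 | 33, so subgroups of order 3 are possible by Lagrange.
The subgroups of order 3 are: {(0,0), (1,0), (2,0)}.
So G has 1 subgroup of order 3.

1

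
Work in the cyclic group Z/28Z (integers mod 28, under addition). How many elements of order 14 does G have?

6

In a cyclic group of order 28, the number of elements of order d (for d | 28) is φ(d).
φ(14) = 6.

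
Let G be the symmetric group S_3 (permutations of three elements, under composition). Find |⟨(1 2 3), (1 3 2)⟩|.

3

|⟨(1 2 3)⟩| = 3 and |⟨(1 3 2)⟩| = 3, so |H| is a multiple of lcm(3, 3) = 3 and divides |G| = 6.
Closing under the operation: H = {e, (1 2 3), (1 3 2)}, so |H| = 3.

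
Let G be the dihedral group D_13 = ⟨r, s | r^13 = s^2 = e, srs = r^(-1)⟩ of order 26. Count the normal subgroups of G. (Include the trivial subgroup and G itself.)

3

G has 16 subgroups. Checking conjugation-invariance by order — order 1: 1/1 normal; order 2: 0/13 normal; order 13: 1/1 normal; order 26: 1/1 normal.
Total normal subgroups: 3.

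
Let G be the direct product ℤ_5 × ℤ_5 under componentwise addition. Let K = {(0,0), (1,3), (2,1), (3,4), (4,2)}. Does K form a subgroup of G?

Yes

|K| = 5 divides |G| = 25, consistent with Lagrange.
K contains the identity, every element's inverse is in K, and K is closed under +: it is a subgroup.
In fact K = ⟨(2,1)⟩.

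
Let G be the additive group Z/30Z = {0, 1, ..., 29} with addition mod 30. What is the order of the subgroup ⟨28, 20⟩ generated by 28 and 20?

|⟨28⟩| = 15 and |⟨20⟩| = 3, so |H| is a multiple of lcm(15, 3) = 15 and divides |G| = 30.
Closing under the operation: H = {0, 2, 4, 6, 8, 10, 12, 14, 16, 18, 20, 22, 24, 26, 28}, so |H| = 15.

15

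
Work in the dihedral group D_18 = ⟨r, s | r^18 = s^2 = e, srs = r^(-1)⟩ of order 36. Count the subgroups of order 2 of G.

|G| = 36 and 2 | 36, so subgroups of order 2 are possible by Lagrange.
The subgroups of order 2 are: {e, r^10s}; {e, r^11s}; {e, r^12s}; {e, r^13s}; … (19 in all).
So G has 19 subgroups of order 2.

19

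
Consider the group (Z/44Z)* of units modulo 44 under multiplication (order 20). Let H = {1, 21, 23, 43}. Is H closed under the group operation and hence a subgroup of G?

Yes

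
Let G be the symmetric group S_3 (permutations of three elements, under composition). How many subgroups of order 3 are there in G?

1

|G| = 6 and 3 | 6, so subgroups of order 3 are possible by Lagrange.
The subgroups of order 3 are: {e, (1 2 3), (1 3 2)}.
So G has 1 subgroup of order 3.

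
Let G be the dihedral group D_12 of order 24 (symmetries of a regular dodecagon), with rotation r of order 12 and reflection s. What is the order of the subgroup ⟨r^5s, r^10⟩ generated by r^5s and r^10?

|⟨r^5s⟩| = 2 and |⟨r^10⟩| = 6, so |H| is a multiple of lcm(2, 6) = 6 and divides |G| = 24.
Closing under the operation: H = {e, r^2, r^4, r^6, r^8, r^10, rs, r^3s, r^5s, r^7s, r^9s, r^11s}, so |H| = 12.

12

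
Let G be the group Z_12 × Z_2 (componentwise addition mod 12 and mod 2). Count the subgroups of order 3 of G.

|G| = 24 and 3 | 24, so subgroups of order 3 are possible by Lagrange.
The subgroups of order 3 are: {(0,0), (4,0), (8,0)}.
So G has 1 subgroup of order 3.

1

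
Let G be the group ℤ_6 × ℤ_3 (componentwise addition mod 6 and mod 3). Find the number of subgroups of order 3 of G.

|G| = 18 and 3 | 18, so subgroups of order 3 are possible by Lagrange.
The subgroups of order 3 are: {(0,0), (0,1), (0,2)}; {(0,0), (2,0), (4,0)}; {(0,0), (2,1), (4,2)}; {(0,0), (2,2), (4,1)}.
So G has 4 subgroups of order 3.

4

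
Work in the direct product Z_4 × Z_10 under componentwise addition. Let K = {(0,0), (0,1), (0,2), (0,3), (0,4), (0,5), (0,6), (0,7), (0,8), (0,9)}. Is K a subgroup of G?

Yes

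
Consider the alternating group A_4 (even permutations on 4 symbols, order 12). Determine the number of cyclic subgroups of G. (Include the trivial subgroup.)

8

A cyclic subgroup of order d is generated by each of its φ(d) elements of order d, so the cyclic subgroups of order d number (#elements of order d)/φ(d).
Cyclic subgroups by order — order 1: 1; order 2: 3; order 3: 4.
Total: 8.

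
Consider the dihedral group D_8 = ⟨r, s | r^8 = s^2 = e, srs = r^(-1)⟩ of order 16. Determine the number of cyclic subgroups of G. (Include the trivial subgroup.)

Each element a generates a cyclic subgroup ⟨a⟩; distinct elements may generate the same one (a cyclic group of order d has φ(d) generators).
Cyclic subgroups by order — order 1: 1; order 2: 9; order 4: 1; order 8: 1.
Total: 12.

12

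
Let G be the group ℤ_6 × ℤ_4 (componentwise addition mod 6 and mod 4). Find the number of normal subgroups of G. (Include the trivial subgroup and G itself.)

16

G is abelian, so every subgroup is normal.
G has 16 subgroups in total, hence 16 normal subgroups.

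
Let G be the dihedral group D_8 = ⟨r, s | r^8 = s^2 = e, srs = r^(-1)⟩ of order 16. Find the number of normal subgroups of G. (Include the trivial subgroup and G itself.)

7

G has 19 subgroups. Checking conjugation-invariance by order — order 1: 1/1 normal; order 2: 1/9 normal; order 4: 1/5 normal; order 8: 3/3 normal; order 16: 1/1 normal.
Total normal subgroups: 7.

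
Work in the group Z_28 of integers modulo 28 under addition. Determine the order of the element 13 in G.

28

In Z_28, the order of an element a is n/gcd(a, n).
gcd(13, 28) = 1, so |⟨13⟩| = 28/1 = 28.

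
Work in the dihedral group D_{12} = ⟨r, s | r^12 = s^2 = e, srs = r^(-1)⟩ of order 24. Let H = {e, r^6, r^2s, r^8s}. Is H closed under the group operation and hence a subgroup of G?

|H| = 4 divides |G| = 24, consistent with Lagrange.
H contains the identity, every element's inverse is in H, and H is closed under ·: it is a subgroup.

Yes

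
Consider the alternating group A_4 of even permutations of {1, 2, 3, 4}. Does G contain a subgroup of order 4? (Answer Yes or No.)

Yes

4 | 12. A subgroup of order 4 is {e, (1 2)(3 4), (1 3)(2 4), (1 4)(2 3)}.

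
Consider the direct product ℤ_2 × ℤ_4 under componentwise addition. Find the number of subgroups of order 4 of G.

3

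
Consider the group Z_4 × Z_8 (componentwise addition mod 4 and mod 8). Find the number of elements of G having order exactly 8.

16

An element (a,b) has order lcm(ord(a), ord(b)); count pairs with lcm equal to 8.
Enumerating gives 16 such elements.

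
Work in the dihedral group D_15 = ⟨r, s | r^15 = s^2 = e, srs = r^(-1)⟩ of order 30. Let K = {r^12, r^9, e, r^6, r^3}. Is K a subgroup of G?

Yes

|K| = 5 divides |G| = 30, consistent with Lagrange.
K contains the identity, every element's inverse is in K, and K is closed under ·: it is a subgroup.
In fact K = ⟨r^9⟩.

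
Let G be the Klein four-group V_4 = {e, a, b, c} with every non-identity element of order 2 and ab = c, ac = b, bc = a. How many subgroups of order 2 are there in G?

|G| = 4 and 2 | 4, so subgroups of order 2 are possible by Lagrange.
The subgroups of order 2 are: {e, a}; {e, b}; {e, c}.
So G has 3 subgroups of order 2.

3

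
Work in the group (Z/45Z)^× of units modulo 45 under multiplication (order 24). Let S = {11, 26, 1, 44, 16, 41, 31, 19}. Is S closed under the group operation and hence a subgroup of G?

Closure fails: 41 · 44 = 4 ∉ S. So S is not a subgroup.

No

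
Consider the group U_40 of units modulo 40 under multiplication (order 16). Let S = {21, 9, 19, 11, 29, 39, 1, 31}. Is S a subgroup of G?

Yes

|S| = 8 divides |G| = 16, consistent with Lagrange.
S contains the identity, every element's inverse is in S, and S is closed under ·: it is a subgroup.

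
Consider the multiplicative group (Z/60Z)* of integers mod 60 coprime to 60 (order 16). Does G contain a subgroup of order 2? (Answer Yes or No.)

2 | 16. A subgroup of order 2 is {1, 11}.

Yes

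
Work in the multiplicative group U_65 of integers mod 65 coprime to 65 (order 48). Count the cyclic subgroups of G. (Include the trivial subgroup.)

20

Each element a generates a cyclic subgroup ⟨a⟩; distinct elements may generate the same one (a cyclic group of order d has φ(d) generators).
Cyclic subgroups by order — order 1: 1; order 2: 3; order 3: 1; order 4: 6; order 6: 3; order 12: 6.
Total: 20.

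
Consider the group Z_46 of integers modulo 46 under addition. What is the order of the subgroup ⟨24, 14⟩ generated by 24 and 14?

23

|⟨24⟩| = 23 and |⟨14⟩| = 23, so |H| is a multiple of lcm(23, 23) = 23 and divides |G| = 46.
Closing under the operation: H = {0, 2, 4, 6, 8, 10, 12, 14, 16, 18, 20, 22, 24, 26, 28, 30, 32, 34, 36, 38, 40, 42, 44}, so |H| = 23.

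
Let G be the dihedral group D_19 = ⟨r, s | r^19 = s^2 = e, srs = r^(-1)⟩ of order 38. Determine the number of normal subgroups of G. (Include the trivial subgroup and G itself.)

G has 22 subgroups. Checking conjugation-invariance by order — order 1: 1/1 normal; order 2: 0/19 normal; order 19: 1/1 normal; order 38: 1/1 normal.
Total normal subgroups: 3.

3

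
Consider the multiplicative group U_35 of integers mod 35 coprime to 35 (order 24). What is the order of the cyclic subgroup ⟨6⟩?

Compute successive powers of 6 mod 35: 6, 1; 6^2 ≡ 1 (mod 35).
So |⟨6⟩| = 2.

2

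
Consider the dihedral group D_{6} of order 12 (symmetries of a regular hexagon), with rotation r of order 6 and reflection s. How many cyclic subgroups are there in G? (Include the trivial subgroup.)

10

Group the elements of G by the cyclic subgroup they generate; each cyclic subgroup of order d accounts for φ(d) elements.
Cyclic subgroups by order — order 1: 1; order 2: 7; order 3: 1; order 6: 1.
Total: 10.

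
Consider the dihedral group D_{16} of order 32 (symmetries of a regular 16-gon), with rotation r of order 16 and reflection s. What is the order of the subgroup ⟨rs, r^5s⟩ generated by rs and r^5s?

8

|⟨rs⟩| = 2 and |⟨r^5s⟩| = 2, so |H| is a multiple of lcm(2, 2) = 2 and divides |G| = 32.
Closing under the operation: H = {e, r^4, r^8, r^12, rs, r^5s, r^9s, r^13s}, so |H| = 8.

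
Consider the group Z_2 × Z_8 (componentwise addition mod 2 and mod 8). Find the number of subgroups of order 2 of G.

|G| = 16 and 2 | 16, so subgroups of order 2 are possible by Lagrange.
The subgroups of order 2 are: {(0,0), (0,4)}; {(0,0), (1,0)}; {(0,0), (1,4)}.
So G has 3 subgroups of order 2.

3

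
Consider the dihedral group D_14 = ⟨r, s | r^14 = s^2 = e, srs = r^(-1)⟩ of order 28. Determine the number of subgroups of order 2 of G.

|G| = 28 and 2 | 28, so subgroups of order 2 are possible by Lagrange.
The subgroups of order 2 are: {e, r^10s}; {e, r^11s}; {e, r^12s}; {e, r^13s}; … (15 in all).
So G has 15 subgroups of order 2.

15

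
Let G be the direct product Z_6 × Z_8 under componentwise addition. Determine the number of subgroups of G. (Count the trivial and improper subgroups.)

|G| = 48, so by Lagrange every subgroup order divides 48. Divisors: 1, 2, 3, 4, 6, 8, 12, 16, 24, 48.
Subgroups by order — order 1: 1; order 2: 3; order 3: 1; order 4: 3; order 6: 3; order 8: 3; order 12: 3; order 16: 1; order 24: 3; order 48: 1.
Total: 1 + 3 + 1 + 3 + 3 + 3 + 3 + 1 + 3 + 1 = 22.

22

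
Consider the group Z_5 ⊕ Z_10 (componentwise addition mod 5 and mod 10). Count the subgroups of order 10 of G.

|G| = 50 and 10 | 50, so subgroups of order 10 are possible by Lagrange.
The subgroups of order 10 are: {(0,0), (0,1), (0,2), (0,3), (0,4), (0,5), (0,6), (0,7), (0,8), (0,9)}; {(0,0), (0,5), (1,0), (1,5), (2,0), (2,5), (3,0), (3,5), (4,0), (4,5)}; {(0,0), (0,5), (1,1), (1,6), (2,2), (2,7), (3,3), (3,8), (4,4), (4,9)}; {(0,0), (0,5), (1,2), (1,7), (2,4), (2,9), (3,1), (3,6), (4,3), (4,8)}; … (6 in all).
So G has 6 subgroups of order 10.

6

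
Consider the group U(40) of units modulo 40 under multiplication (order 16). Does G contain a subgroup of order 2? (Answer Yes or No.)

Yes

2 | 16. A subgroup of order 2 is {1, 11}.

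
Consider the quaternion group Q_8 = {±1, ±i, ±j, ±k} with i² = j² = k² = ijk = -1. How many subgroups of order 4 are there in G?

3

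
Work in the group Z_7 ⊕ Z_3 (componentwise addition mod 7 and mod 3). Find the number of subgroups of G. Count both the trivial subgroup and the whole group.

|G| = 21, so by Lagrange every subgroup order divides 21. Divisors: 1, 3, 7, 21.
Subgroups by order — order 1: 1; order 3: 1; order 7: 1; order 21: 1.
Total: 1 + 1 + 1 + 1 = 4.

4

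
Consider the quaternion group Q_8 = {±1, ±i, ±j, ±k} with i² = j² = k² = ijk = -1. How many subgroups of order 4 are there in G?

3

|G| = 8 and 4 | 8, so subgroups of order 4 are possible by Lagrange.
The subgroups of order 4 are: {1, -1, i, -i}; {1, -1, j, -j}; {1, -1, k, -k}.
So G has 3 subgroups of order 4.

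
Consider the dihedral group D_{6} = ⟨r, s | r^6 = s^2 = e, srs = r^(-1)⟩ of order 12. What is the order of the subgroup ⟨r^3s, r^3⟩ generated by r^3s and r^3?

4

|⟨r^3s⟩| = 2 and |⟨r^3⟩| = 2, so |H| is a multiple of lcm(2, 2) = 2 and divides |G| = 12.
Closing under the operation: H = {e, r^3, s, r^3s}, so |H| = 4.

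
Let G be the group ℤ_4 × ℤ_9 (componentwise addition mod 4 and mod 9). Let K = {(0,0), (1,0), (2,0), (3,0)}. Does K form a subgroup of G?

|K| = 4 divides |G| = 36, consistent with Lagrange.
K contains the identity, every element's inverse is in K, and K is closed under +: it is a subgroup.
In fact K = ⟨(1,0)⟩.

Yes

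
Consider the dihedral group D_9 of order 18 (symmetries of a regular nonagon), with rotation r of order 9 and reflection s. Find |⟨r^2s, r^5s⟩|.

|⟨r^2s⟩| = 2 and |⟨r^5s⟩| = 2, so |H| is a multiple of lcm(2, 2) = 2 and divides |G| = 18.
Closing under the operation: H = {e, r^3, r^6, r^2s, r^5s, r^8s}, so |H| = 6.

6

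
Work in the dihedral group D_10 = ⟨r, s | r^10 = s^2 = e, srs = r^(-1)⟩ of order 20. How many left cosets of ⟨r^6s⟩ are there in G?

|⟨r^6s⟩| = 2 and |G| = 20.
By Lagrange, [G : H] = |G|/|H| = 20/2 = 10.

10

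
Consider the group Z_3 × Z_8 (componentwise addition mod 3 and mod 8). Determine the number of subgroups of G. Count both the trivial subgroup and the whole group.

|G| = 24, so by Lagrange every subgroup order divides 24. Divisors: 1, 2, 3, 4, 6, 8, 12, 24.
Subgroups by order — order 1: 1; order 2: 1; order 3: 1; order 4: 1; order 6: 1; order 8: 1; order 12: 1; order 24: 1.
Total: 1 + 1 + 1 + 1 + 1 + 1 + 1 + 1 = 8.

8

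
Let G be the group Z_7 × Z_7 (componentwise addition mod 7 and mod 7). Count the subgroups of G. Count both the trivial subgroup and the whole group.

10

|G| = 49, so by Lagrange every subgroup order divides 49. Divisors: 1, 7, 49.
Subgroups by order — order 1: 1; order 7: 8; order 49: 1.
Total: 1 + 8 + 1 = 10.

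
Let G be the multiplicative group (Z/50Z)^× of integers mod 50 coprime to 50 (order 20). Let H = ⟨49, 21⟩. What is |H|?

|⟨49⟩| = 2 and |⟨21⟩| = 5, so |H| is a multiple of lcm(2, 5) = 10 and divides |G| = 20.
Closing under the operation: H = {1, 9, 11, 19, 21, 29, 31, 39, 41, 49}, so |H| = 10.

10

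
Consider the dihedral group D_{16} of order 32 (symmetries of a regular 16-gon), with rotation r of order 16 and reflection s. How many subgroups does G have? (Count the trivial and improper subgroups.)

36

|G| = 32, so by Lagrange every subgroup order divides 32. Divisors: 1, 2, 4, 8, 16, 32.
Subgroups by order — order 1: 1; order 2: 17; order 4: 9; order 8: 5; order 16: 3; order 32: 1.
Total: 1 + 17 + 9 + 5 + 3 + 1 = 36.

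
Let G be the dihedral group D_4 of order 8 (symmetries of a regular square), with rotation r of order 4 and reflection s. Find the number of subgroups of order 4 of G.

|G| = 8 and 4 | 8, so subgroups of order 4 are possible by Lagrange.
The subgroups of order 4 are: {e, r, r^2, r^3}; {e, r^2, s, r^2s}; {e, r^2, rs, r^3s}.
So G has 3 subgroups of order 4.

3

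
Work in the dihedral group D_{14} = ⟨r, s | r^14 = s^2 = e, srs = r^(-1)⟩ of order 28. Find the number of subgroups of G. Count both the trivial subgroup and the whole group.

28

|G| = 28, so by Lagrange every subgroup order divides 28. Divisors: 1, 2, 4, 7, 14, 28.
Subgroups by order — order 1: 1; order 2: 15; order 4: 7; order 7: 1; order 14: 3; order 28: 1.
Total: 1 + 15 + 7 + 1 + 3 + 1 = 28.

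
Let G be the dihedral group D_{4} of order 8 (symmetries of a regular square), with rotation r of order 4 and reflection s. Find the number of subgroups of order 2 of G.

|G| = 8 and 2 | 8, so subgroups of order 2 are possible by Lagrange.
The subgroups of order 2 are: {e, r^2}; {e, r^2s}; {e, r^3s}; {e, rs}; … (5 in all).
So G has 5 subgroups of order 2.

5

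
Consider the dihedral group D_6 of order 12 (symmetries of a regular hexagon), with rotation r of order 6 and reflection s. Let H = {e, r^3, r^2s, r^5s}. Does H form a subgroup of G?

Yes

|H| = 4 divides |G| = 12, consistent with Lagrange.
H contains the identity, every element's inverse is in H, and H is closed under ·: it is a subgroup.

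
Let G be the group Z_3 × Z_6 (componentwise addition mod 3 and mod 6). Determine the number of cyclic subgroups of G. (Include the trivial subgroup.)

Each element a generates a cyclic subgroup ⟨a⟩; distinct elements may generate the same one (a cyclic group of order d has φ(d) generators).
Cyclic subgroups by order — order 1: 1; order 2: 1; order 3: 4; order 6: 4.
Total: 10.

10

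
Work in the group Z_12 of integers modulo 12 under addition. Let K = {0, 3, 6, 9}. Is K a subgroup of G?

|K| = 4 divides |G| = 12, consistent with Lagrange.
K contains the identity, every element's inverse is in K, and K is closed under +: it is a subgroup.
In fact K = ⟨9⟩.

Yes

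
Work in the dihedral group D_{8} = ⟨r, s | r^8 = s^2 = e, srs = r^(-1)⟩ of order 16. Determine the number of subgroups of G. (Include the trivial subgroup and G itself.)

19

|G| = 16, so by Lagrange every subgroup order divides 16. Divisors: 1, 2, 4, 8, 16.
Subgroups by order — order 1: 1; order 2: 9; order 4: 5; order 8: 3; order 16: 1.
Total: 1 + 9 + 5 + 3 + 1 = 19.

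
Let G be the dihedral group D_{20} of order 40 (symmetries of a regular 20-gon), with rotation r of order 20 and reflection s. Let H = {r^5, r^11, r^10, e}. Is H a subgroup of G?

r^11 ∈ H but its inverse r^9 ∉ H, so H is not a subgroup.

No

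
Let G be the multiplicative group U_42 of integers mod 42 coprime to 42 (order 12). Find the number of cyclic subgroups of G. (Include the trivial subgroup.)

Group the elements of G by the cyclic subgroup they generate; each cyclic subgroup of order d accounts for φ(d) elements.
Cyclic subgroups by order — order 1: 1; order 2: 3; order 3: 1; order 6: 3.
Total: 8.

8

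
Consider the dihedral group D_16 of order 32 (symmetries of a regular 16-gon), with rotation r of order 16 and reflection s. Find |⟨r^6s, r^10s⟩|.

|⟨r^6s⟩| = 2 and |⟨r^10s⟩| = 2, so |H| is a multiple of lcm(2, 2) = 2 and divides |G| = 32.
Closing under the operation: H = {e, r^4, r^8, r^12, r^2s, r^6s, r^10s, r^14s}, so |H| = 8.

8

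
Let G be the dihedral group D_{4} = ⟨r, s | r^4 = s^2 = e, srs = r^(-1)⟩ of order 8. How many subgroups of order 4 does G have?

3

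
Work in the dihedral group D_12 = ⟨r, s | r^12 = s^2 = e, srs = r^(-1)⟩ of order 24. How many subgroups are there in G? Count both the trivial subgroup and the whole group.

|G| = 24, so by Lagrange every subgroup order divides 24. Divisors: 1, 2, 3, 4, 6, 8, 12, 24.
Subgroups by order — order 1: 1; order 2: 13; order 3: 1; order 4: 7; order 6: 5; order 8: 3; order 12: 3; order 24: 1.
Total: 1 + 13 + 1 + 7 + 5 + 3 + 3 + 1 = 34.

34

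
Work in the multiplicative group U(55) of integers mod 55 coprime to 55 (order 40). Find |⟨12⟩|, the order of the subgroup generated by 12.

4

Compute successive powers of 12 mod 55: 12, 34, 23, 1; 12^4 ≡ 1 (mod 55).
So |⟨12⟩| = 4.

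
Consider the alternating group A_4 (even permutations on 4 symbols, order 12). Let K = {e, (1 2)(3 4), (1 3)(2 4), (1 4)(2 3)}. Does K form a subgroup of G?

Yes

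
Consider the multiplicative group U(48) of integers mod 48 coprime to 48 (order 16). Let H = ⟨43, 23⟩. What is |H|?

8

|⟨43⟩| = 4 and |⟨23⟩| = 2, so |H| is a multiple of lcm(4, 2) = 4 and divides |G| = 16.
Closing under the operation: H = {1, 5, 19, 23, 25, 29, 43, 47}, so |H| = 8.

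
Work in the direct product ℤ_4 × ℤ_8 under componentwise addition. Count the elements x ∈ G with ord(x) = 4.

12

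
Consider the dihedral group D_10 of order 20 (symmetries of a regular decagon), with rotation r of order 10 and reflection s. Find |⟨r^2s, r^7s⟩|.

4

|⟨r^2s⟩| = 2 and |⟨r^7s⟩| = 2, so |H| is a multiple of lcm(2, 2) = 2 and divides |G| = 20.
Closing under the operation: H = {e, r^5, r^2s, r^7s}, so |H| = 4.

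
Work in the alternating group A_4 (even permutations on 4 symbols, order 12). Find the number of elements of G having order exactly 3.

8

The elements of order 3 are: (2 3 4), (2 4 3), (1 2 3), (1 2 4), (1 3 2), (1 3 4), (1 4 2), (1 4 3).
That's 8.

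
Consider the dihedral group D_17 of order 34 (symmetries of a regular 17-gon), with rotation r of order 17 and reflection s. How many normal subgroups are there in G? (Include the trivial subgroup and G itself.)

3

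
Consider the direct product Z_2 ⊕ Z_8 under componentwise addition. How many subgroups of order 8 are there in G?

3

|G| = 16 and 8 | 16, so subgroups of order 8 are possible by Lagrange.
The subgroups of order 8 are: {(0,0), (0,1), (0,2), (0,3), (0,4), (0,5), (0,6), (0,7)}; {(0,0), (0,2), (0,4), (0,6), (1,0), (1,2), (1,4), (1,6)}; {(0,0), (0,2), (0,4), (0,6), (1,1), (1,3), (1,5), (1,7)}.
So G has 3 subgroups of order 8.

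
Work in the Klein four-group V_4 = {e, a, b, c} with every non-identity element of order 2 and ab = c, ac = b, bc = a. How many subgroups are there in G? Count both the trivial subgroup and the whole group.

5

|G| = 4, so by Lagrange every subgroup order divides 4. Divisors: 1, 2, 4.
Subgroups by order — order 1: 1; order 2: 3; order 4: 1.
Total: 1 + 3 + 1 = 5.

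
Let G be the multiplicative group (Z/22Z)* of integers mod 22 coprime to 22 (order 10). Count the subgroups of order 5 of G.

|G| = 10 and 5 | 10, so subgroups of order 5 are possible by Lagrange.
The subgroups of order 5 are: {1, 3, 5, 9, 15}.
So G has 1 subgroup of order 5.

1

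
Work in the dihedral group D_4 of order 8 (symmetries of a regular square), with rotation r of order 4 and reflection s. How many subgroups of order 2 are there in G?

|G| = 8 and 2 | 8, so subgroups of order 2 are possible by Lagrange.
The subgroups of order 2 are: {e, r^2}; {e, r^2s}; {e, r^3s}; {e, rs}; … (5 in all).
So G has 5 subgroups of order 2.

5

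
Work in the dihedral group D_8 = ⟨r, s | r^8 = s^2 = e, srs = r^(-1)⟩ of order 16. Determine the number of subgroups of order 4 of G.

5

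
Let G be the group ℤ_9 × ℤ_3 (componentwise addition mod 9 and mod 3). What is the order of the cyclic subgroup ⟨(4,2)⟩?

The order of (4,2) in Z_9 × Z_3 is lcm(ord(4) in Z_9, ord(2) in Z_3).
ord(4) = 9 and ord(2) = 3, so |⟨(4,2)⟩| = lcm(9, 3) = 9.

9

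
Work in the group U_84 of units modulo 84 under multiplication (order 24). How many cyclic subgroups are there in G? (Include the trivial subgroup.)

Group the elements of G by the cyclic subgroup they generate; each cyclic subgroup of order d accounts for φ(d) elements.
Cyclic subgroups by order — order 1: 1; order 2: 7; order 3: 1; order 6: 7.
Total: 16.

16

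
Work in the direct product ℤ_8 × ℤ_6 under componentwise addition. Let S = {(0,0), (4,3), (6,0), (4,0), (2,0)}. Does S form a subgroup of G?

|S| = 5 does not divide |G| = 48, so by Lagrange S is not a subgroup.

No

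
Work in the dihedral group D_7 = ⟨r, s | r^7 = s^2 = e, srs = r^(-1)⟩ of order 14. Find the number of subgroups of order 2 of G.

7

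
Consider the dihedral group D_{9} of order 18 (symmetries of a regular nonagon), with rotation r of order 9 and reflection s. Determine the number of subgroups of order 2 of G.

9

|G| = 18 and 2 | 18, so subgroups of order 2 are possible by Lagrange.
The subgroups of order 2 are: {e, r^2s}; {e, r^3s}; {e, r^4s}; {e, r^5s}; … (9 in all).
So G has 9 subgroups of order 2.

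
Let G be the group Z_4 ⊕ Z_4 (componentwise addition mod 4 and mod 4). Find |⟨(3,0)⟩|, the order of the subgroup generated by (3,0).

The order of (3,0) in Z_4 × Z_4 is lcm(ord(3) in Z_4, ord(0) in Z_4).
ord(3) = 4 and ord(0) = 1, so |⟨(3,0)⟩| = lcm(4, 1) = 4.

4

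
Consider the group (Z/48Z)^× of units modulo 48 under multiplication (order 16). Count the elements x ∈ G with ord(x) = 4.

8

The elements of order 4 are: 5, 11, 13, 19, 29, 35, 37, 43.
That's 8.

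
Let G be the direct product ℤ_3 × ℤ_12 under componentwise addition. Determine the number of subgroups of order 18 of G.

1

|G| = 36 and 18 | 36, so subgroups of order 18 are possible by Lagrange.
The subgroups of order 18 are: {(0,0), (0,2), (0,4), (0,6), (0,8), (0,10), (1,0), (1,2), (1,4), (1,6), (1,8), (1,10), (2,0), (2,2), (2,4), (2,6), (2,8), (2,10)}.
So G has 1 subgroup of order 18.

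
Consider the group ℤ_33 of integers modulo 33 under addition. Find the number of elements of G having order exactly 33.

In a cyclic group of order 33, the number of elements of order d (for d | 33) is φ(d).
φ(33) = 20.

20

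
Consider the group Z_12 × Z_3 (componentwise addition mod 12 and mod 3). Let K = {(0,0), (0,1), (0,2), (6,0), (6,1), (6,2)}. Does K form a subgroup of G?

Yes

|K| = 6 divides |G| = 36, consistent with Lagrange.
K contains the identity, every element's inverse is in K, and K is closed under +: it is a subgroup.
In fact K = ⟨(6,2)⟩.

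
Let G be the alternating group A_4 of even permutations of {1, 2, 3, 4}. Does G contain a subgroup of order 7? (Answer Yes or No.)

No

7 does not divide |G| = 12, so by Lagrange no subgroup of order 7 exists.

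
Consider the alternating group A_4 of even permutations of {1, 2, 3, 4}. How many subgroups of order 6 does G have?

0

|G| = 12 and 6 | 12, so subgroups of order 6 are possible by Lagrange.
Checking all subgroups of G, none has order 6.
So G has 0 subgroups of order 6.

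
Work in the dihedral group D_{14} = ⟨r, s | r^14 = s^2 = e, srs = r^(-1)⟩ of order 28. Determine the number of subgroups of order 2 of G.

|G| = 28 and 2 | 28, so subgroups of order 2 are possible by Lagrange.
The subgroups of order 2 are: {e, r^10s}; {e, r^11s}; {e, r^12s}; {e, r^13s}; … (15 in all).
So G has 15 subgroups of order 2.

15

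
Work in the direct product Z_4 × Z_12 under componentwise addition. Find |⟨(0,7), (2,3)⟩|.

24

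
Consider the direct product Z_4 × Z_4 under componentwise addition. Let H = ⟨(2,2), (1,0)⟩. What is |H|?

8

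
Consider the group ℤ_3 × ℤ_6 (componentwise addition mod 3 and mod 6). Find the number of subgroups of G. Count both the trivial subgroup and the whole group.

|G| = 18, so by Lagrange every subgroup order divides 18. Divisors: 1, 2, 3, 6, 9, 18.
Subgroups by order — order 1: 1; order 2: 1; order 3: 4; order 6: 4; order 9: 1; order 18: 1.
Total: 1 + 1 + 4 + 4 + 1 + 1 = 12.

12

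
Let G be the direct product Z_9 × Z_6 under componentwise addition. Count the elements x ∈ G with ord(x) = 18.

18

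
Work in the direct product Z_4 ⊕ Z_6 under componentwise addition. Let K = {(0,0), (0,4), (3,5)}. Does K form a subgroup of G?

No

(0,4) ∈ K but its inverse (0,2) ∉ K, so K is not a subgroup.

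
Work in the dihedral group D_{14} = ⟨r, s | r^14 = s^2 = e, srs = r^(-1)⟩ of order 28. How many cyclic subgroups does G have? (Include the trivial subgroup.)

18

A cyclic subgroup of order d is generated by each of its φ(d) elements of order d, so the cyclic subgroups of order d number (#elements of order d)/φ(d).
Cyclic subgroups by order — order 1: 1; order 2: 15; order 7: 1; order 14: 1.
Total: 18.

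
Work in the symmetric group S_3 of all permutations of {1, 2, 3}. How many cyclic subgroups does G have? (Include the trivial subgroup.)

5

Group the elements of G by the cyclic subgroup they generate; each cyclic subgroup of order d accounts for φ(d) elements.
Cyclic subgroups by order — order 1: 1; order 2: 3; order 3: 1.
Total: 5.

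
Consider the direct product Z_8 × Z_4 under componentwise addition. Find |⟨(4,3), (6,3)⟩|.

16

|⟨(4,3)⟩| = 4 and |⟨(6,3)⟩| = 4, so |H| is a multiple of lcm(4, 4) = 4 and divides |G| = 32.
Closing under the operation: H = {(0,0), (0,1), (0,2), (0,3), (2,0), (2,1), (2,2), (2,3), (4,0), (4,1), (4,2), (4,3), (6,0), (6,1), (6,2), (6,3)}, so |H| = 16.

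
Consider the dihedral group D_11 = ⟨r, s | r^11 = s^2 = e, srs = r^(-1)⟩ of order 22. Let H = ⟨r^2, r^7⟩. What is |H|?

|⟨r^2⟩| = 11 and |⟨r^7⟩| = 11, so |H| is a multiple of lcm(11, 11) = 11 and divides |G| = 22.
Closing under the operation: H = {e, r, r^2, r^3, r^4, r^5, r^6, r^7, r^8, r^9, r^10}, so |H| = 11.

11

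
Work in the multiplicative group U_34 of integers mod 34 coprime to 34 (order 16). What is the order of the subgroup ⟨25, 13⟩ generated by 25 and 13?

|⟨25⟩| = 8 and |⟨13⟩| = 4, so |H| is a multiple of lcm(8, 4) = 8 and divides |G| = 16.
Closing under the operation: H = {1, 9, 13, 15, 19, 21, 25, 33}, so |H| = 8.

8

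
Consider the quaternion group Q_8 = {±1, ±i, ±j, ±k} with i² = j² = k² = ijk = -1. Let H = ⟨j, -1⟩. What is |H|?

|⟨j⟩| = 4 and |⟨-1⟩| = 2, so |H| is a multiple of lcm(4, 2) = 4 and divides |G| = 8.
Closing under the operation: H = {1, -1, j, -j}, so |H| = 4.

4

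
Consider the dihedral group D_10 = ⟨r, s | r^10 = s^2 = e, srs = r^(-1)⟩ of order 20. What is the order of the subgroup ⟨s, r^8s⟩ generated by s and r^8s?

10

|⟨s⟩| = 2 and |⟨r^8s⟩| = 2, so |H| is a multiple of lcm(2, 2) = 2 and divides |G| = 20.
Closing under the operation: H = {e, r^2, r^4, r^6, r^8, s, r^2s, r^4s, r^6s, r^8s}, so |H| = 10.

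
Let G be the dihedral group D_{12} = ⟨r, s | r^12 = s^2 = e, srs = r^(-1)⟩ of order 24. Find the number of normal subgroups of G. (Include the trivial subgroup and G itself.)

9

G has 34 subgroups. Checking conjugation-invariance by order — order 1: 1/1 normal; order 2: 1/13 normal; order 3: 1/1 normal; order 4: 1/7 normal; order 6: 1/5 normal; order 8: 0/3 normal; order 12: 3/3 normal; order 24: 1/1 normal.
Total normal subgroups: 9.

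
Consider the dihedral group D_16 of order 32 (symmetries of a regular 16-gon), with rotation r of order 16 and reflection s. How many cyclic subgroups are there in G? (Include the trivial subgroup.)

A cyclic subgroup of order d is generated by each of its φ(d) elements of order d, so the cyclic subgroups of order d number (#elements of order d)/φ(d).
Cyclic subgroups by order — order 1: 1; order 2: 17; order 4: 1; order 8: 1; order 16: 1.
Total: 21.

21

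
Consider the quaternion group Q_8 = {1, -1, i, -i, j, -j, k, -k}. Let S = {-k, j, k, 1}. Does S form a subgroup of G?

j ∈ S but its inverse -j ∉ S, so S is not a subgroup.

No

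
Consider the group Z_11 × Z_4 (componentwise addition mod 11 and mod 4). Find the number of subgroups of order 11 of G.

1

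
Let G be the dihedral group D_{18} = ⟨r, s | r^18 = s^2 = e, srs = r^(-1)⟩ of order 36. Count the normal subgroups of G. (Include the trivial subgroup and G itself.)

9

G has 45 subgroups. Checking conjugation-invariance by order — order 1: 1/1 normal; order 2: 1/19 normal; order 3: 1/1 normal; order 4: 0/9 normal; order 6: 1/7 normal; order 9: 1/1 normal; order 12: 0/3 normal; order 18: 3/3 normal; order 36: 1/1 normal.
Total normal subgroups: 9.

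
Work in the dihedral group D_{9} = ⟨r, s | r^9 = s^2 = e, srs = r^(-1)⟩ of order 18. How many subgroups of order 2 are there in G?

9

|G| = 18 and 2 | 18, so subgroups of order 2 are possible by Lagrange.
The subgroups of order 2 are: {e, r^2s}; {e, r^3s}; {e, r^4s}; {e, r^5s}; … (9 in all).
So G has 9 subgroups of order 2.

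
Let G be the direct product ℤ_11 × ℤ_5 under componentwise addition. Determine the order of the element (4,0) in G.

11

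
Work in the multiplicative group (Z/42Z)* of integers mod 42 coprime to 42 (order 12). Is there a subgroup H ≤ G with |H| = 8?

No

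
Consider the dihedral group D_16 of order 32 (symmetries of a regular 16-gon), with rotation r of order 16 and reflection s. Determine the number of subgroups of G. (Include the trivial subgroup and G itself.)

|G| = 32, so by Lagrange every subgroup order divides 32. Divisors: 1, 2, 4, 8, 16, 32.
Subgroups by order — order 1: 1; order 2: 17; order 4: 9; order 8: 5; order 16: 3; order 32: 1.
Total: 1 + 17 + 9 + 5 + 3 + 1 = 36.

36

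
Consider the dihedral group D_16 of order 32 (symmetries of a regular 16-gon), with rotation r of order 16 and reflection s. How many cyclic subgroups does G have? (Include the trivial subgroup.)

Each element a generates a cyclic subgroup ⟨a⟩; distinct elements may generate the same one (a cyclic group of order d has φ(d) generators).
Cyclic subgroups by order — order 1: 1; order 2: 17; order 4: 1; order 8: 1; order 16: 1.
Total: 21.

21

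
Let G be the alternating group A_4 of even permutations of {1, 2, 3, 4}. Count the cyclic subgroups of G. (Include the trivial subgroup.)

8

Each element a generates a cyclic subgroup ⟨a⟩; distinct elements may generate the same one (a cyclic group of order d has φ(d) generators).
Cyclic subgroups by order — order 1: 1; order 2: 3; order 3: 4.
Total: 8.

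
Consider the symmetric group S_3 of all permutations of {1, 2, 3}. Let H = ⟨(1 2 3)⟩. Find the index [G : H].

|⟨(1 2 3)⟩| = 3 and |G| = 6.
By Lagrange, [G : H] = |G|/|H| = 6/3 = 2.

2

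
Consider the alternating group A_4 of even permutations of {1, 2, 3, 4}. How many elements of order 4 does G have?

No element of G has order 4 (even though 4 | 12).

0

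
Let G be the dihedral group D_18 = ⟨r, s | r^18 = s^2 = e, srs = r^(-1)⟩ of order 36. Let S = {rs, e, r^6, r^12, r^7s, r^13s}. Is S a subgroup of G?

|S| = 6 divides |G| = 36, consistent with Lagrange.
S contains the identity, every element's inverse is in S, and S is closed under ·: it is a subgroup.

Yes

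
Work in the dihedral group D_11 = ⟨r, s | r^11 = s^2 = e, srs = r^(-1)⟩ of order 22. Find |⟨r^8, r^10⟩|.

|⟨r^8⟩| = 11 and |⟨r^10⟩| = 11, so |H| is a multiple of lcm(11, 11) = 11 and divides |G| = 22.
Closing under the operation: H = {e, r, r^2, r^3, r^4, r^5, r^6, r^7, r^8, r^9, r^10}, so |H| = 11.

11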